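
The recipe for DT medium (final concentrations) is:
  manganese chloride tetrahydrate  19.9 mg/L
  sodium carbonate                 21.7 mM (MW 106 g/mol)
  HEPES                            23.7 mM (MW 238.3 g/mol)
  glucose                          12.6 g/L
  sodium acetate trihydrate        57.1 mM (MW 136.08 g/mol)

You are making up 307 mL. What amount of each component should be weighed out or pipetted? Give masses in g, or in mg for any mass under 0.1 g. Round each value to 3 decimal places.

Scale factor relative to 1 L: 0.307.
manganese chloride tetrahydrate: 19.9 mg/L × 0.307 L = 6.109 mg
sodium carbonate: 21.7 mmol/L × 106 g/mol × 0.307 L ÷ 1000 = 0.706 g
HEPES: 23.7 mmol/L × 238.3 g/mol × 0.307 L ÷ 1000 = 1.734 g
glucose: 12.6 g/L × 0.307 L = 3.868 g
sodium acetate trihydrate: 57.1 mmol/L × 136.08 g/mol × 0.307 L ÷ 1000 = 2.385 g

manganese chloride tetrahydrate 6.109 mg; sodium carbonate 0.706 g; HEPES 1.734 g; glucose 3.868 g; sodium acetate trihydrate 2.385 g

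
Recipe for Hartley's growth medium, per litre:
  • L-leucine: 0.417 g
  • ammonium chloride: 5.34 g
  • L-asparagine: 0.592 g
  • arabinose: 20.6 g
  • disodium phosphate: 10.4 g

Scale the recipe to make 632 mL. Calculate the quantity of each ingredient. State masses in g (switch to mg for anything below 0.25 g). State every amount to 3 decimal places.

Scale factor = 632 mL / 1000 mL = 0.632.
L-leucine: 0.417 g × (632 mL / 1000 mL) = 0.264 g
ammonium chloride: 5.34 g × (632 mL / 1000 mL) = 3.375 g
L-asparagine: 0.592 g × (632 mL / 1000 mL) = 0.374 g
arabinose: 20.6 g × (632 mL / 1000 mL) = 13.019 g
disodium phosphate: 10.4 g × (632 mL / 1000 mL) = 6.573 g

L-leucine 0.264 g; ammonium chloride 3.375 g; L-asparagine 0.374 g; arabinose 13.019 g; disodium phosphate 6.573 g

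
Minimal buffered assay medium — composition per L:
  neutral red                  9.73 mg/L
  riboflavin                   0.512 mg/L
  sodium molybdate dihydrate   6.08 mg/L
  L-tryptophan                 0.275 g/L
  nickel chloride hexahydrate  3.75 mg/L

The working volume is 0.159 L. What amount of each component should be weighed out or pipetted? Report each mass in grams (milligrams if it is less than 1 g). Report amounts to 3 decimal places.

neutral red 1.547 mg; riboflavin 0.081 mg; sodium molybdate dihydrate 0.967 mg; L-tryptophan 43.725 mg; nickel chloride hexahydrate 0.596 mg

Scale factor relative to 1 L: 0.159.
neutral red: 9.73 mg/L × 0.159 L = 1.547 mg
riboflavin: 0.512 mg/L × 0.159 L = 0.081 mg
sodium molybdate dihydrate: 6.08 mg/L × 0.159 L = 0.967 mg
L-tryptophan: 0.275 g/L × 0.159 L = 0.043725 g = 43.725 mg
nickel chloride hexahydrate: 3.75 mg/L × 0.159 L = 0.596 mg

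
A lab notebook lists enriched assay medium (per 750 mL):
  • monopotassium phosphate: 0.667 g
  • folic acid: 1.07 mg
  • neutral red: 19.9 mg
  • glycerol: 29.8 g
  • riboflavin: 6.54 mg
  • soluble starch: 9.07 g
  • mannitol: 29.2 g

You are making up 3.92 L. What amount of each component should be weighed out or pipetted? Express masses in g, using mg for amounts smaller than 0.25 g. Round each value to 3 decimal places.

monopotassium phosphate 3.486 g; folic acid 5.593 mg; neutral red 104.011 mg; glycerol 155.755 g; riboflavin 34.182 mg; soluble starch 47.406 g; mannitol 152.619 g

Scale factor = 3920 mL / 750 mL = 5.22667.
monopotassium phosphate: 0.667 g × (3920 mL / 750 mL) = 3.486 g
folic acid: 1.07 mg × (3920 mL / 750 mL) = 5.593 mg
neutral red: 19.9 mg × (3920 mL / 750 mL) = 104.011 mg
glycerol: 29.8 g × (3920 mL / 750 mL) = 155.755 g
riboflavin: 6.54 mg × (3920 mL / 750 mL) = 34.182 mg
soluble starch: 9.07 g × (3920 mL / 750 mL) = 47.406 g
mannitol: 29.2 g × (3920 mL / 750 mL) = 152.619 g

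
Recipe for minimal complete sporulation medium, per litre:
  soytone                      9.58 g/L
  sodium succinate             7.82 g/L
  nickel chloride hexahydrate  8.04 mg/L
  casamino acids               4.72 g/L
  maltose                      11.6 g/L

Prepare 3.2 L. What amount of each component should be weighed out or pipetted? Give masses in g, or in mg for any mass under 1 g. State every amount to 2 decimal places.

soytone 30.66 g; sodium succinate 25.02 g; nickel chloride hexahydrate 25.73 mg; casamino acids 15.10 g; maltose 37.12 g

Scale factor relative to 1 L: 3.2.
soytone: 9.58 g/L × 3.2 L = 30.66 g
sodium succinate: 7.82 g/L × 3.2 L = 25.02 g
nickel chloride hexahydrate: 8.04 mg/L × 3.2 L = 25.73 mg
casamino acids: 4.72 g/L × 3.2 L = 15.10 g
maltose: 11.6 g/L × 3.2 L = 37.12 g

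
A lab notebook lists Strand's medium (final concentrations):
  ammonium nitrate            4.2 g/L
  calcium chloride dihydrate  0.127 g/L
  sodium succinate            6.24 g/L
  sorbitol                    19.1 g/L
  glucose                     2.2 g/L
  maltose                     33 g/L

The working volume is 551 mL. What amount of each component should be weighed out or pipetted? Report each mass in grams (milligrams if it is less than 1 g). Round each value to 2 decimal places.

Scale factor relative to 1 L: 0.551.
ammonium nitrate: 4.2 g/L × 0.551 L = 2.31 g
calcium chloride dihydrate: 0.127 g/L × 0.551 L = 0.069977 g = 69.98 mg
sodium succinate: 6.24 g/L × 0.551 L = 3.44 g
sorbitol: 19.1 g/L × 0.551 L = 10.52 g
glucose: 2.2 g/L × 0.551 L = 1.21 g
maltose: 33 g/L × 0.551 L = 18.18 g

ammonium nitrate 2.31 g; calcium chloride dihydrate 69.98 mg; sodium succinate 3.44 g; sorbitol 10.52 g; glucose 1.21 g; maltose 18.18 g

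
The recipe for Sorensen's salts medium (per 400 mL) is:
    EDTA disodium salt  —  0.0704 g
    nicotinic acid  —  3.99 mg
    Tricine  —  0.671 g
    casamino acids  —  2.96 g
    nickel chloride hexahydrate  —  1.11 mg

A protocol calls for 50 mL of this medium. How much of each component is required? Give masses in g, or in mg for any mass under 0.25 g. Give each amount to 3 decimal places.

EDTA disodium salt 8.800 mg; nicotinic acid 0.499 mg; Tricine 83.875 mg; casamino acids 0.370 g; nickel chloride hexahydrate 0.139 mg

Scale factor = 50 mL / 400 mL = 0.125.
EDTA disodium salt: 0.0704 g × (50 mL / 400 mL) = 0.0088 g = 8.800 mg
nicotinic acid: 3.99 mg × (50 mL / 400 mL) = 0.499 mg
Tricine: 0.671 g × (50 mL / 400 mL) = 0.083875 g = 83.875 mg
casamino acids: 2.96 g × (50 mL / 400 mL) = 0.370 g
nickel chloride hexahydrate: 1.11 mg × (50 mL / 400 mL) = 0.139 mg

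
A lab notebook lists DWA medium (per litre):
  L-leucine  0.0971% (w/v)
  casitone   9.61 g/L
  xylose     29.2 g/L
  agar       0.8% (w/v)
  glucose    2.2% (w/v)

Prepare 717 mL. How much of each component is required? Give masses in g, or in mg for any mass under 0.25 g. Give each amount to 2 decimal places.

Scale factor relative to 1 L: 0.717.
L-leucine: 0.0971% w/v = 0.971 g/L → 0.971 × 0.717 L = 0.70 g
casitone: 9.61 g/L × 0.717 L = 6.89 g
xylose: 29.2 g/L × 0.717 L = 20.94 g
agar: 0.8 g per 100 mL × 717 mL ÷ 100 = 5.74 g
glucose: 2.2 g per 100 mL × 717 mL ÷ 100 = 15.77 g

L-leucine 0.70 g; casitone 6.89 g; xylose 20.94 g; agar 5.74 g; glucose 15.77 g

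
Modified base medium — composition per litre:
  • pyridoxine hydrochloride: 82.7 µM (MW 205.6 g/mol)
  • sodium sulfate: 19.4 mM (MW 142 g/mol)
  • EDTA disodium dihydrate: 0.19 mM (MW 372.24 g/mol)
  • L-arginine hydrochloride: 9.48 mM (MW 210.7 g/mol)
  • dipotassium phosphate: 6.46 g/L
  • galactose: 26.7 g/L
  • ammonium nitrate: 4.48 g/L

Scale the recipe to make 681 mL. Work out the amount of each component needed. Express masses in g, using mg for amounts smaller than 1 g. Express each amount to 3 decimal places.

Target volume = 681 mL = 0.681 L.
pyridoxine hydrochloride: 82.7 µmol/L × 205.6 g/mol × 0.681 L ÷ 1000 = 11.579 mg
sodium sulfate: 19.4 mmol/L × 142 g/mol × 0.681 L ÷ 1000 = 1.876 g
EDTA disodium dihydrate: 0.19 mmol/L × 372.24 mg/mmol × 0.681 L = 48.164 mg
L-arginine hydrochloride: 9.48 mmol/L × 210.7 g/mol × 0.681 L ÷ 1000 = 1.360 g
dipotassium phosphate: 6.46 g/L × 0.681 L = 4.399 g
galactose: 26.7 g/L × 0.681 L = 18.183 g
ammonium nitrate: 4.48 g/L × 0.681 L = 3.051 g

pyridoxine hydrochloride 11.579 mg; sodium sulfate 1.876 g; EDTA disodium dihydrate 48.164 mg; L-arginine hydrochloride 1.360 g; dipotassium phosphate 4.399 g; galactose 18.183 g; ammonium nitrate 3.051 g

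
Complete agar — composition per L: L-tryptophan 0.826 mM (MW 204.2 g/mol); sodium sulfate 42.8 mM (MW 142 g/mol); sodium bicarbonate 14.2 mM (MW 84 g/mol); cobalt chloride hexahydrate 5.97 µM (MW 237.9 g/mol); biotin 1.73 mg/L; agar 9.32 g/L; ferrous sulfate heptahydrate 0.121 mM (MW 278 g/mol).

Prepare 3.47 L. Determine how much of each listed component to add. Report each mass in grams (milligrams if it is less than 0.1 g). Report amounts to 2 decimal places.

L-tryptophan 0.59 g; sodium sulfate 21.09 g; sodium bicarbonate 4.14 g; cobalt chloride hexahydrate 4.93 mg; biotin 6.00 mg; agar 32.34 g; ferrous sulfate heptahydrate 0.12 g

Scale factor relative to 1 L: 3.47.
L-tryptophan: 0.826 mmol/L × 204.2 g/mol × 3.47 L ÷ 1000 = 0.59 g
sodium sulfate: 42.8 mmol/L × 142 g/mol × 3.47 L ÷ 1000 = 21.09 g
sodium bicarbonate: 14.2 mmol/L × 84 g/mol × 3.47 L ÷ 1000 = 4.14 g
cobalt chloride hexahydrate: 5.97 µmol/L × 237.9 g/mol × 3.47 L ÷ 1000 = 4.93 mg
biotin: 1.73 mg/L × 3.47 L = 6.00 mg
agar: 9.32 g/L × 3.47 L = 32.34 g
ferrous sulfate heptahydrate: 0.121 mmol/L × 278 g/mol × 3.47 L ÷ 1000 = 0.12 g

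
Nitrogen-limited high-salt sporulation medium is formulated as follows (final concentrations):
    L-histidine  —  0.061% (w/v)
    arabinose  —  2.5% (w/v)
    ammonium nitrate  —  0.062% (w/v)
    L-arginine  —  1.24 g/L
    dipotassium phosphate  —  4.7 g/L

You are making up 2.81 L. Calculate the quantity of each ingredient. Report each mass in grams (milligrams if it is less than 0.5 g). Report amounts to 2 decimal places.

L-histidine 1.71 g; arabinose 70.25 g; ammonium nitrate 1.74 g; L-arginine 3.48 g; dipotassium phosphate 13.21 g

Scale factor relative to 1 L: 2.81.
L-histidine: 0.061 g per 100 mL × 2810 mL ÷ 100 = 1.71 g
arabinose: 2.5 g per 100 mL × 2810 mL ÷ 100 = 70.25 g
ammonium nitrate: 0.062% w/v = 0.62 g/L → 0.62 × 2.81 L = 1.74 g
L-arginine: 1.24 g/L × 2.81 L = 3.48 g
dipotassium phosphate: 4.7 g/L × 2.81 L = 13.21 g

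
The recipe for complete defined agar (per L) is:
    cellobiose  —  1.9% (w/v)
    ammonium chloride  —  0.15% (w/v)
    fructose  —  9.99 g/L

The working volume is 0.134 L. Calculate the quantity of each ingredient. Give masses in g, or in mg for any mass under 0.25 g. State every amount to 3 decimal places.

Scale factor relative to 1 L: 0.134.
cellobiose: 1.9% w/v = 19 g/L → 19 × 0.134 L = 2.546 g
ammonium chloride: 0.15% w/v = 1.5 g/L → 1.5 × 0.134 L = 0.201 g = 201.000 mg
fructose: 9.99 g/L × 0.134 L = 1.339 g

cellobiose 2.546 g; ammonium chloride 201.000 mg; fructose 1.339 g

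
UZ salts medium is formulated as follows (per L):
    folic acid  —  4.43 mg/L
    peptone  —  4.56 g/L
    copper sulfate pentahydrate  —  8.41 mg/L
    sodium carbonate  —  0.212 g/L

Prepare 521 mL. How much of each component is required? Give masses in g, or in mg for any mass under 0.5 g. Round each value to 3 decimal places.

Working volume: 521 mL = 0.521 L.
folic acid: 4.43 mg/L × 0.521 L = 2.308 mg
peptone: 4.56 g/L × 0.521 L = 2.376 g
copper sulfate pentahydrate: 8.41 mg/L × 0.521 L = 4.382 mg
sodium carbonate: 0.212 g/L × 0.521 L = 0.110452 g = 110.452 mg

folic acid 2.308 mg; peptone 2.376 g; copper sulfate pentahydrate 4.382 mg; sodium carbonate 110.452 mg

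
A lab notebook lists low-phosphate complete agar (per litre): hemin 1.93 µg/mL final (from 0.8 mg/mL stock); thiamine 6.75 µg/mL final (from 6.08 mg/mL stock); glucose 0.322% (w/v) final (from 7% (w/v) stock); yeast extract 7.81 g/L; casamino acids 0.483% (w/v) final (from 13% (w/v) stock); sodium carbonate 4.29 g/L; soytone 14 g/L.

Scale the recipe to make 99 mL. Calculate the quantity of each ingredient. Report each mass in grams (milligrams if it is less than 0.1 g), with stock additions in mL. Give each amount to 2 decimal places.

Target volume = 99 mL = 0.099 L.
hemin: C1V1 = C2V2 → 1.93 µg/mL × 99 mL ÷ 800 µg/mL = 0.24 mL
thiamine: C1V1 = C2V2 → 6.75 µg/mL × 99 mL ÷ 6080 µg/mL = 0.11 mL
glucose: dilute stock: 0.322% ÷ 7% × 99 mL = 4.55 mL
yeast extract: 7.81 g/L × 0.099 L = 0.77 g
casamino acids: V = C2·V2/C1 = 0.483% ÷ 13% × 99 mL = 3.68 mL
sodium carbonate: 4.29 g/L × 0.099 L = 0.42 g
soytone: 14 g/L × 0.099 L = 1.39 g

hemin 0.24 mL; thiamine 0.11 mL; glucose 4.55 mL; yeast extract 0.77 g; casamino acids 3.68 mL; sodium carbonate 0.42 g; soytone 1.39 g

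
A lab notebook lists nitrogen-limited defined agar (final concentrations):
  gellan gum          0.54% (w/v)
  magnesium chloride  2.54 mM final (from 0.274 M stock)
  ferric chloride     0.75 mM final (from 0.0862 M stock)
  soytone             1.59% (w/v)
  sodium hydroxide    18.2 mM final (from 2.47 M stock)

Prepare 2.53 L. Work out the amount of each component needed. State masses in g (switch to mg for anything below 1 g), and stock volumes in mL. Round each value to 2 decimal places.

gellan gum 13.66 g; magnesium chloride 23.45 mL; ferric chloride 22.01 mL; soytone 40.23 g; sodium hydroxide 18.64 mL

Scale factor relative to 1 L: 2.53.
gellan gum: 0.54 g per 100 mL × 2530 mL ÷ 100 = 13.66 g
magnesium chloride: V = C2·V2/C1 = 2.54 mM × 2530 mL ÷ 274 mM = 23.45 mL
ferric chloride: C1V1 = C2V2 → 0.75 mM × 2530 mL ÷ 86.2 mM = 22.01 mL
soytone: 1.59 g per 100 mL × 2530 mL ÷ 100 = 40.23 g
sodium hydroxide: C1V1 = C2V2 → 18.2 mM × 2530 mL ÷ 2470 mM = 18.64 mL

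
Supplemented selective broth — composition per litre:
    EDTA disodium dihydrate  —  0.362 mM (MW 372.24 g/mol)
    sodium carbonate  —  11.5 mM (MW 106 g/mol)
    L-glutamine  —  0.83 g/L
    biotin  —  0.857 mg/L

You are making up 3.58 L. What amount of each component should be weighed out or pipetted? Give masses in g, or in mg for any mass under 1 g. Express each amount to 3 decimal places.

Working volume: 3.58 L.
EDTA disodium dihydrate: 0.362 mmol/L × 372.24 mg/mmol × 3.58 L = 482.408 mg
sodium carbonate: 11.5 mmol/L × 106 g/mol × 3.58 L ÷ 1000 = 4.364 g
L-glutamine: 0.83 g/L × 3.58 L = 2.971 g
biotin: 0.857 mg/L × 3.58 L = 3.068 mg

EDTA disodium dihydrate 482.408 mg; sodium carbonate 4.364 g; L-glutamine 2.971 g; biotin 3.068 mg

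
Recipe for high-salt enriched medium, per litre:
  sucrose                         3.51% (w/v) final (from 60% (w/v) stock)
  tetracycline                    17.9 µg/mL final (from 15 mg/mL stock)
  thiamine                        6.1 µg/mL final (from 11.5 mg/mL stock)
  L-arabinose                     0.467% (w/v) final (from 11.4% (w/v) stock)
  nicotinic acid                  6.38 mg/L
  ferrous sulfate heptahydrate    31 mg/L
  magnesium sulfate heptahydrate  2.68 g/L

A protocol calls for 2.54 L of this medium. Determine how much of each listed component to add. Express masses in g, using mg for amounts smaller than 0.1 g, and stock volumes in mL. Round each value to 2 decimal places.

Scale factor relative to 1 L: 2.54.
sucrose: V = C2·V2/C1 = 3.51% ÷ 60% × 2540 mL = 148.59 mL
tetracycline: V = C2·V2/C1 = 17.9 µg/mL × 2540 mL ÷ 15000 µg/mL = 3.03 mL
thiamine: C1V1 = C2V2 → 6.1 µg/mL × 2540 mL ÷ 11500 µg/mL = 1.35 mL
L-arabinose: C1V1 = C2V2 → 0.467% ÷ 11.4% × 2540 mL = 104.05 mL
nicotinic acid: 6.38 mg/L × 2.54 L = 16.21 mg
ferrous sulfate heptahydrate: 31 mg/L × 2.54 L = 78.74 mg
magnesium sulfate heptahydrate: 2.68 g/L × 2.54 L = 6.81 g

sucrose 148.59 mL; tetracycline 3.03 mL; thiamine 1.35 mL; L-arabinose 104.05 mL; nicotinic acid 16.21 mg; ferrous sulfate heptahydrate 78.74 mg; magnesium sulfate heptahydrate 6.81 g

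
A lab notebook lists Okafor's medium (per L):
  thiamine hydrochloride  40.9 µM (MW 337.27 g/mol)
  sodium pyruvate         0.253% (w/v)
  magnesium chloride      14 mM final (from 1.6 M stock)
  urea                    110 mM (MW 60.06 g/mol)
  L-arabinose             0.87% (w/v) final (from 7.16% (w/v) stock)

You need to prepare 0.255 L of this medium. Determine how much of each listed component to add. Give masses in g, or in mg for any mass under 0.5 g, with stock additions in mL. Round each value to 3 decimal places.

Working volume: 0.255 L.
thiamine hydrochloride: 40.9 µmol/L × 337.27 g/mol × 0.255 L ÷ 1000 = 3.518 mg
sodium pyruvate: 0.253 g per 100 mL × 255 mL ÷ 100 = 0.645 g
magnesium chloride: V = C2·V2/C1 = 14 mM × 255 mL ÷ 1600 mM = 2.231 mL
urea: 110 mmol/L × 60.06 g/mol × 0.255 L ÷ 1000 = 1.685 g
L-arabinose: C1V1 = C2V2 → 0.87% ÷ 7.16% × 255 mL = 30.985 mL

thiamine hydrochloride 3.518 mg; sodium pyruvate 0.645 g; magnesium chloride 2.231 mL; urea 1.685 g; L-arabinose 30.985 mL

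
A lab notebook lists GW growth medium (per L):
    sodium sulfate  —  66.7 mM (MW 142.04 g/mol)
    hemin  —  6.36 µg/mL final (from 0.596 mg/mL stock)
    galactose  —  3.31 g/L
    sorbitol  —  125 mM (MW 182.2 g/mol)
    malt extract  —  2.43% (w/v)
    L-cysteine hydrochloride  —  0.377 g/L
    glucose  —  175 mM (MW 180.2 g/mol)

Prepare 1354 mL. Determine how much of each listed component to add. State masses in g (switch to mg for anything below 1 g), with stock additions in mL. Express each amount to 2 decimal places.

Working volume: 1354 mL = 1.354 L.
sodium sulfate: 66.7 mmol/L × 142.04 g/mol × 1.354 L ÷ 1000 = 12.83 g
hemin: dilute stock: 6.36 µg/mL × 1354 mL ÷ 596 µg/mL = 14.45 mL
galactose: 3.31 g/L × 1.354 L = 4.48 g
sorbitol: 125 mmol/L × 182.2 g/mol × 1.354 L ÷ 1000 = 30.84 g
malt extract: 2.43% w/v = 24.3 g/L → 24.3 × 1.354 L = 32.90 g
L-cysteine hydrochloride: 0.377 g/L × 1.354 L = 0.510458 g = 510.46 mg
glucose: 175 mmol/L × 180.2 g/mol × 1.354 L ÷ 1000 = 42.70 g

sodium sulfate 12.83 g; hemin 14.45 mL; galactose 4.48 g; sorbitol 30.84 g; malt extract 32.90 g; L-cysteine hydrochloride 510.46 mg; glucose 42.70 g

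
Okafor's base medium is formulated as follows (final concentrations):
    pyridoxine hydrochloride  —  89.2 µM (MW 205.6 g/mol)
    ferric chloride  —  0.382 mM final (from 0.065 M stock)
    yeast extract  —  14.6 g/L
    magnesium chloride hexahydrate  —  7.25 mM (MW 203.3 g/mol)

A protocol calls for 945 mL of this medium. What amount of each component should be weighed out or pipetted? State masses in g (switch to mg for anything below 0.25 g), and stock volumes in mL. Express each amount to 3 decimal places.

pyridoxine hydrochloride 17.331 mg; ferric chloride 5.554 mL; yeast extract 13.797 g; magnesium chloride hexahydrate 1.393 g

Target volume = 945 mL = 0.945 L.
pyridoxine hydrochloride: 89.2 µmol/L × 205.6 g/mol × 0.945 L ÷ 1000 = 17.331 mg
ferric chloride: V = C2·V2/C1 = 0.382 mM × 945 mL ÷ 65 mM = 5.554 mL
yeast extract: 14.6 g/L × 0.945 L = 13.797 g
magnesium chloride hexahydrate: 7.25 mmol/L × 203.3 g/mol × 0.945 L ÷ 1000 = 1.393 g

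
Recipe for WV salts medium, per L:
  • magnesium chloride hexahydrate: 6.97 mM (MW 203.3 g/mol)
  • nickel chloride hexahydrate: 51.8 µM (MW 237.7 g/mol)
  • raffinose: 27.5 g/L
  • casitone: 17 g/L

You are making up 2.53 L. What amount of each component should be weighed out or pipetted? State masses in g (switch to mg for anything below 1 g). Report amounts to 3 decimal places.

Working volume: 2.53 L.
magnesium chloride hexahydrate: 6.97 mmol/L × 203.3 g/mol × 2.53 L ÷ 1000 = 3.585 g
nickel chloride hexahydrate: 51.8 µmol/L × 237.7 g/mol × 2.53 L ÷ 1000 = 31.152 mg
raffinose: 27.5 g/L × 2.53 L = 69.575 g
casitone: 17 g/L × 2.53 L = 43.010 g

magnesium chloride hexahydrate 3.585 g; nickel chloride hexahydrate 31.152 mg; raffinose 69.575 g; casitone 43.010 g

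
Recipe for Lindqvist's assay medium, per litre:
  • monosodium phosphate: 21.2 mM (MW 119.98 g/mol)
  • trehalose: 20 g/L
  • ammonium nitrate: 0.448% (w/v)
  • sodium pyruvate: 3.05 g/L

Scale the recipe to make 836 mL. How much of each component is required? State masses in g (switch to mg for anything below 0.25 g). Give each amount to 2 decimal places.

monosodium phosphate 2.13 g; trehalose 16.72 g; ammonium nitrate 3.75 g; sodium pyruvate 2.55 g

Scale factor relative to 1 L: 0.836.
monosodium phosphate: 21.2 mmol/L × 119.98 g/mol × 0.836 L ÷ 1000 = 2.13 g
trehalose: 20 g/L × 0.836 L = 16.72 g
ammonium nitrate: 0.448 g per 100 mL × 836 mL ÷ 100 = 3.75 g
sodium pyruvate: 3.05 g/L × 0.836 L = 2.55 g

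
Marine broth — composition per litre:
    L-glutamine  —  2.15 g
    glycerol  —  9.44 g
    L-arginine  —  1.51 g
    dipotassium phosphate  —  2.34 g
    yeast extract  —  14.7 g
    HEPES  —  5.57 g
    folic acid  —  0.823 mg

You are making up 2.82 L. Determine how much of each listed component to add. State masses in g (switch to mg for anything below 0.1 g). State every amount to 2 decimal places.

Ratio of target to recipe volume: 2820 / 1000 = 2.82.
L-glutamine: 2.15 g × (2820 mL / 1000 mL) = 6.06 g
glycerol: 9.44 g × (2820 mL / 1000 mL) = 26.62 g
L-arginine: 1.51 g × (2820 mL / 1000 mL) = 4.26 g
dipotassium phosphate: 2.34 g × (2820 mL / 1000 mL) = 6.60 g
yeast extract: 14.7 g × (2820 mL / 1000 mL) = 41.45 g
HEPES: 5.57 g × (2820 mL / 1000 mL) = 15.71 g
folic acid: 0.823 mg × (2820 mL / 1000 mL) = 2.32 mg

L-glutamine 6.06 g; glycerol 26.62 g; L-arginine 4.26 g; dipotassium phosphate 6.60 g; yeast extract 41.45 g; HEPES 15.71 g; folic acid 2.32 mg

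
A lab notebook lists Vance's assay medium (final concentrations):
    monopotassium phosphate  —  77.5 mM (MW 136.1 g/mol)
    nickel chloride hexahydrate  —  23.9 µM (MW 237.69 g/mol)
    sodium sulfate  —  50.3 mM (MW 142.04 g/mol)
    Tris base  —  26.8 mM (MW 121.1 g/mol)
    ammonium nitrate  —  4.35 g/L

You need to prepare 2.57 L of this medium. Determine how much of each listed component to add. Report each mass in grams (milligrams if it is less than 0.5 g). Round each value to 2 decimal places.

monopotassium phosphate 27.11 g; nickel chloride hexahydrate 14.60 mg; sodium sulfate 18.36 g; Tris base 8.34 g; ammonium nitrate 11.18 g

Working volume: 2.57 L.
monopotassium phosphate: 77.5 mmol/L × 136.1 g/mol × 2.57 L ÷ 1000 = 27.11 g
nickel chloride hexahydrate: 23.9 µmol/L × 237.69 g/mol × 2.57 L ÷ 1000 = 14.60 mg
sodium sulfate: 50.3 mmol/L × 142.04 g/mol × 2.57 L ÷ 1000 = 18.36 g
Tris base: 26.8 mmol/L × 121.1 g/mol × 2.57 L ÷ 1000 = 8.34 g
ammonium nitrate: 4.35 g/L × 2.57 L = 11.18 g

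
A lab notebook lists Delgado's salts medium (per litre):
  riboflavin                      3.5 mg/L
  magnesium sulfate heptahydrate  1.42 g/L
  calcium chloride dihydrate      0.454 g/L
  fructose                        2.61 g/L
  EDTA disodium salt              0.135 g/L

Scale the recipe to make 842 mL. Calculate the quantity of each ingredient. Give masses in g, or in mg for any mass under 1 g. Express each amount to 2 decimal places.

riboflavin 2.95 mg; magnesium sulfate heptahydrate 1.20 g; calcium chloride dihydrate 382.27 mg; fructose 2.20 g; EDTA disodium salt 113.67 mg

Target volume = 842 mL = 0.842 L.
riboflavin: 3.5 mg/L × 0.842 L = 2.95 mg
magnesium sulfate heptahydrate: 1.42 g/L × 0.842 L = 1.20 g
calcium chloride dihydrate: 0.454 g/L × 0.842 L = 0.382268 g = 382.27 mg
fructose: 2.61 g/L × 0.842 L = 2.20 g
EDTA disodium salt: 0.135 g/L × 0.842 L = 0.11367 g = 113.67 mg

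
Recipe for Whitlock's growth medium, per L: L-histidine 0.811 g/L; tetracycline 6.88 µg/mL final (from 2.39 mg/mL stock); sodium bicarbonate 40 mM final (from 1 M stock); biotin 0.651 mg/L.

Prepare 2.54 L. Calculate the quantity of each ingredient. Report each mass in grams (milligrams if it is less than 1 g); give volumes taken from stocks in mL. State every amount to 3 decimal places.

L-histidine 2.060 g; tetracycline 7.312 mL; sodium bicarbonate 101.600 mL; biotin 1.654 mg

Scale factor relative to 1 L: 2.54.
L-histidine: 0.811 g/L × 2.54 L = 2.060 g
tetracycline: V = C2·V2/C1 = 6.88 µg/mL × 2540 mL ÷ 2390 µg/mL = 7.312 mL
sodium bicarbonate: dilute stock: 40 mM × 2540 mL ÷ 1000 mM = 101.600 mL
biotin: 0.651 mg/L × 2.54 L = 1.654 mg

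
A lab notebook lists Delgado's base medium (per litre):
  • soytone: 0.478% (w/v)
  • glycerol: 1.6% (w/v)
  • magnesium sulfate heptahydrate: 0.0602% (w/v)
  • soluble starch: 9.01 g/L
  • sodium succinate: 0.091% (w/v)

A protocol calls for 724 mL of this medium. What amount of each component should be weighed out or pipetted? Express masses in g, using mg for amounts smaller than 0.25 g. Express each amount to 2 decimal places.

soytone 3.46 g; glycerol 11.58 g; magnesium sulfate heptahydrate 0.44 g; soluble starch 6.52 g; sodium succinate 0.66 g

Scale factor relative to 1 L: 0.724.
soytone: 0.478% w/v = 4.78 g/L → 4.78 × 0.724 L = 3.46 g
glycerol: 1.6% w/v = 16 g/L → 16 × 0.724 L = 11.58 g
magnesium sulfate heptahydrate: 0.0602% w/v = 0.602 g/L → 0.602 × 0.724 L = 0.44 g
soluble starch: 9.01 g/L × 0.724 L = 6.52 g
sodium succinate: 0.091 g per 100 mL × 724 mL ÷ 100 = 0.66 g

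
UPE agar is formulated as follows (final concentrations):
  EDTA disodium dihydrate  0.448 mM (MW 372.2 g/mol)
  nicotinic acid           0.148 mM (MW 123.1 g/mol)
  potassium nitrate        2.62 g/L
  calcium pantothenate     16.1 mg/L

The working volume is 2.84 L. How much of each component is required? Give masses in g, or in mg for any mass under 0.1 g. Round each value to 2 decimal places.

EDTA disodium dihydrate 0.47 g; nicotinic acid 51.74 mg; potassium nitrate 7.44 g; calcium pantothenate 45.72 mg

Scale factor relative to 1 L: 2.84.
EDTA disodium dihydrate: 0.448 mmol/L × 372.2 g/mol × 2.84 L ÷ 1000 = 0.47 g
nicotinic acid: 0.148 mmol/L × 123.1 mg/mmol × 2.84 L = 51.74 mg
potassium nitrate: 2.62 g/L × 2.84 L = 7.44 g
calcium pantothenate: 16.1 mg/L × 2.84 L = 45.72 mg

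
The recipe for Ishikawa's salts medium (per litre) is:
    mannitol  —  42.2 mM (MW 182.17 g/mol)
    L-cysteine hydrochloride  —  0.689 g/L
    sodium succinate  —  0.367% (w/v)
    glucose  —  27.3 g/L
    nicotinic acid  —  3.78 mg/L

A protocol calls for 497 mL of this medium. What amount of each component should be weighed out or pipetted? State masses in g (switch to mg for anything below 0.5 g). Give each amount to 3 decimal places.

mannitol 3.821 g; L-cysteine hydrochloride 342.433 mg; sodium succinate 1.824 g; glucose 13.568 g; nicotinic acid 1.879 mg

Working volume: 497 mL = 0.497 L.
mannitol: 42.2 mmol/L × 182.17 g/mol × 0.497 L ÷ 1000 = 3.821 g
L-cysteine hydrochloride: 0.689 g/L × 0.497 L = 0.342433 g = 342.433 mg
sodium succinate: 0.367 g per 100 mL × 497 mL ÷ 100 = 1.824 g
glucose: 27.3 g/L × 0.497 L = 13.568 g
nicotinic acid: 3.78 mg/L × 0.497 L = 1.879 mg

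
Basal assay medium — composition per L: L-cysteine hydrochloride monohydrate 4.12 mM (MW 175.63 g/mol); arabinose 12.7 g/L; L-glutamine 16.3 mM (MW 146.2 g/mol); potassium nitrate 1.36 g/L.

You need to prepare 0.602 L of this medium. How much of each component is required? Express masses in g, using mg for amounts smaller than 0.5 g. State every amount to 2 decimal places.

L-cysteine hydrochloride monohydrate 435.60 mg; arabinose 7.65 g; L-glutamine 1.43 g; potassium nitrate 0.82 g

Scale factor relative to 1 L: 0.602.
L-cysteine hydrochloride monohydrate: 4.12 mmol/L × 175.63 mg/mmol × 0.602 L = 435.60 mg
arabinose: 12.7 g/L × 0.602 L = 7.65 g
L-glutamine: 16.3 mmol/L × 146.2 g/mol × 0.602 L ÷ 1000 = 1.43 g
potassium nitrate: 1.36 g/L × 0.602 L = 0.82 g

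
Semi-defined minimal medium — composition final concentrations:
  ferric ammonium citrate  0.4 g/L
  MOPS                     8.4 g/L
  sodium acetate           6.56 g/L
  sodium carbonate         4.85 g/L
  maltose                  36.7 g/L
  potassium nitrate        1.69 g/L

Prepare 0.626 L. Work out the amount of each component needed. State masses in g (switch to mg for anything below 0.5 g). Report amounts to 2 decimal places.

Working volume: 0.626 L.
ferric ammonium citrate: 0.4 g/L × 0.626 L = 0.2504 g = 250.40 mg
MOPS: 8.4 g/L × 0.626 L = 5.26 g
sodium acetate: 6.56 g/L × 0.626 L = 4.11 g
sodium carbonate: 4.85 g/L × 0.626 L = 3.04 g
maltose: 36.7 g/L × 0.626 L = 22.97 g
potassium nitrate: 1.69 g/L × 0.626 L = 1.06 g

ferric ammonium citrate 250.40 mg; MOPS 5.26 g; sodium acetate 4.11 g; sodium carbonate 3.04 g; maltose 22.97 g; potassium nitrate 1.06 g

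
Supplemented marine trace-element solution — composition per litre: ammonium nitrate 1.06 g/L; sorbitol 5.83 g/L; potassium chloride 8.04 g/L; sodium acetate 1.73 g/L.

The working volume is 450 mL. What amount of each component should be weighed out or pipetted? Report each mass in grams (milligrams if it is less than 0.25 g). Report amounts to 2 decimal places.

Working volume: 450 mL = 0.45 L.
ammonium nitrate: 1.06 g/L × 0.45 L = 0.48 g
sorbitol: 5.83 g/L × 0.45 L = 2.62 g
potassium chloride: 8.04 g/L × 0.45 L = 3.62 g
sodium acetate: 1.73 g/L × 0.45 L = 0.78 g

ammonium nitrate 0.48 g; sorbitol 2.62 g; potassium chloride 3.62 g; sodium acetate 0.78 g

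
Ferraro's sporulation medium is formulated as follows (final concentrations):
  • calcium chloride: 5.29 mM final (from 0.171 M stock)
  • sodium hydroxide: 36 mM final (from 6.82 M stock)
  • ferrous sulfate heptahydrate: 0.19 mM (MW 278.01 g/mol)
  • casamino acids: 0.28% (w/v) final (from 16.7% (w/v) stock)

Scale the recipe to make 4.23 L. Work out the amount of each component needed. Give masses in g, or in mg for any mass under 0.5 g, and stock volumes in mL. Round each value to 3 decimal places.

Working volume: 4.23 L.
calcium chloride: V = C2·V2/C1 = 5.29 mM × 4230 mL ÷ 171 mM = 130.858 mL
sodium hydroxide: dilute stock: 36 mM × 4230 mL ÷ 6820 mM = 22.328 mL
ferrous sulfate heptahydrate: 0.19 mmol/L × 278.01 mg/mmol × 4.23 L = 223.437 mg
casamino acids: C1V1 = C2V2 → 0.28% ÷ 16.7% × 4230 mL = 70.922 mL

calcium chloride 130.858 mL; sodium hydroxide 22.328 mL; ferrous sulfate heptahydrate 223.437 mg; casamino acids 70.922 mL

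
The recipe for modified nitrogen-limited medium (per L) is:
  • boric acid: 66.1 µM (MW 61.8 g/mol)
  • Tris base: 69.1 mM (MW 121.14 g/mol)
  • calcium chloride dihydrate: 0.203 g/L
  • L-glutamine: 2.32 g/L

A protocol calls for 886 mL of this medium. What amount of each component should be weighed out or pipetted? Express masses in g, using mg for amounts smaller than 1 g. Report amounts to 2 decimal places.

Working volume: 886 mL = 0.886 L.
boric acid: 66.1 µmol/L × 61.8 g/mol × 0.886 L ÷ 1000 = 3.62 mg
Tris base: 69.1 mmol/L × 121.14 g/mol × 0.886 L ÷ 1000 = 7.42 g
calcium chloride dihydrate: 0.203 g/L × 0.886 L = 0.179858 g = 179.86 mg
L-glutamine: 2.32 g/L × 0.886 L = 2.06 g

boric acid 3.62 mg; Tris base 7.42 g; calcium chloride dihydrate 179.86 mg; L-glutamine 2.06 g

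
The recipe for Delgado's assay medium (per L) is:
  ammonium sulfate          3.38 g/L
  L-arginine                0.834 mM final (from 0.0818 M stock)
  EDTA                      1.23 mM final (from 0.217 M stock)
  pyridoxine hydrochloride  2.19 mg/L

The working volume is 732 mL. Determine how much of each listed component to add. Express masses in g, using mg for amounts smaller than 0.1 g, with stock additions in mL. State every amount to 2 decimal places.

ammonium sulfate 2.47 g; L-arginine 7.46 mL; EDTA 4.15 mL; pyridoxine hydrochloride 1.60 mg

Target volume = 732 mL = 0.732 L.
ammonium sulfate: 3.38 g/L × 0.732 L = 2.47 g
L-arginine: C1V1 = C2V2 → 0.834 mM × 732 mL ÷ 81.8 mM = 7.46 mL
EDTA: C1V1 = C2V2 → 1.23 mM × 732 mL ÷ 217 mM = 4.15 mL
pyridoxine hydrochloride: 2.19 mg/L × 0.732 L = 1.60 mg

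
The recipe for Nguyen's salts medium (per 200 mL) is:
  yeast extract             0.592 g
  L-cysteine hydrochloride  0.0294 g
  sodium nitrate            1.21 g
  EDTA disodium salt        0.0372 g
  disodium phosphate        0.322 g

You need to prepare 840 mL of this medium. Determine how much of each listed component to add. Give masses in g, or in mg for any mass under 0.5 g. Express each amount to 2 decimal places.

yeast extract 2.49 g; L-cysteine hydrochloride 123.48 mg; sodium nitrate 5.08 g; EDTA disodium salt 156.24 mg; disodium phosphate 1.35 g

Ratio of target to recipe volume: 840 / 200 = 4.2.
yeast extract: 0.592 g × (840 mL / 200 mL) = 2.49 g
L-cysteine hydrochloride: 0.0294 g × (840 mL / 200 mL) = 0.12348 g = 123.48 mg
sodium nitrate: 1.21 g × (840 mL / 200 mL) = 5.08 g
EDTA disodium salt: 0.0372 g × (840 mL / 200 mL) = 0.15624 g = 156.24 mg
disodium phosphate: 0.322 g × (840 mL / 200 mL) = 1.35 g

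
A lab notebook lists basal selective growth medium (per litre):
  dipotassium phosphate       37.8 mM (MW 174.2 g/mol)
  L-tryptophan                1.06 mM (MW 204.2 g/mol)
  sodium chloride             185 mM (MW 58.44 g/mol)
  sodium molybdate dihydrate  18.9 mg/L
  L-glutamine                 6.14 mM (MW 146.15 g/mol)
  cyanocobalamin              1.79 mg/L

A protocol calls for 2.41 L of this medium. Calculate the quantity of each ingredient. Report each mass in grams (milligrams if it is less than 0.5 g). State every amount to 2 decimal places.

Working volume: 2.41 L.
dipotassium phosphate: 37.8 mmol/L × 174.2 g/mol × 2.41 L ÷ 1000 = 15.87 g
L-tryptophan: 1.06 mmol/L × 204.2 g/mol × 2.41 L ÷ 1000 = 0.52 g
sodium chloride: 185 mmol/L × 58.44 g/mol × 2.41 L ÷ 1000 = 26.06 g
sodium molybdate dihydrate: 18.9 mg/L × 2.41 L = 45.55 mg
L-glutamine: 6.14 mmol/L × 146.15 g/mol × 2.41 L ÷ 1000 = 2.16 g
cyanocobalamin: 1.79 mg/L × 2.41 L = 4.31 mg

dipotassium phosphate 15.87 g; L-tryptophan 0.52 g; sodium chloride 26.06 g; sodium molybdate dihydrate 45.55 mg; L-glutamine 2.16 g; cyanocobalamin 4.31 mg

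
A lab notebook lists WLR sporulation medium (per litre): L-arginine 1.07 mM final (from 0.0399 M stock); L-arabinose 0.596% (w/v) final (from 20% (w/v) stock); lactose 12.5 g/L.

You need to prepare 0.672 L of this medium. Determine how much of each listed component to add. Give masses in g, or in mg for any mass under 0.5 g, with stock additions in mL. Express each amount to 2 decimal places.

Scale factor relative to 1 L: 0.672.
L-arginine: dilute stock: 1.07 mM × 672 mL ÷ 39.9 mM = 18.02 mL
L-arabinose: dilute stock: 0.596% ÷ 20% × 672 mL = 20.03 mL
lactose: 12.5 g/L × 0.672 L = 8.40 g

L-arginine 18.02 mL; L-arabinose 20.03 mL; lactose 8.40 g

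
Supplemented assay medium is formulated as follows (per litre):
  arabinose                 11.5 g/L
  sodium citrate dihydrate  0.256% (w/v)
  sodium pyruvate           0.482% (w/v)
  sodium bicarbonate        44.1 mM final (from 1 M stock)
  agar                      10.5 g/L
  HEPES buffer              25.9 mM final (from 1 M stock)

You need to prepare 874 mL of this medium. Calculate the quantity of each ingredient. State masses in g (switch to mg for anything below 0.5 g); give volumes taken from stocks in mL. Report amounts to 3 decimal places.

Scale factor relative to 1 L: 0.874.
arabinose: 11.5 g/L × 0.874 L = 10.051 g
sodium citrate dihydrate: 0.256 g per 100 mL × 874 mL ÷ 100 = 2.237 g
sodium pyruvate: 0.482% w/v = 4.82 g/L → 4.82 × 0.874 L = 4.213 g
sodium bicarbonate: dilute stock: 44.1 mM × 874 mL ÷ 1000 mM = 38.543 mL
agar: 10.5 g/L × 0.874 L = 9.177 g
HEPES buffer: dilute stock: 25.9 mM × 874 mL ÷ 1000 mM = 22.637 mL

arabinose 10.051 g; sodium citrate dihydrate 2.237 g; sodium pyruvate 4.213 g; sodium bicarbonate 38.543 mL; agar 9.177 g; HEPES buffer 22.637 mL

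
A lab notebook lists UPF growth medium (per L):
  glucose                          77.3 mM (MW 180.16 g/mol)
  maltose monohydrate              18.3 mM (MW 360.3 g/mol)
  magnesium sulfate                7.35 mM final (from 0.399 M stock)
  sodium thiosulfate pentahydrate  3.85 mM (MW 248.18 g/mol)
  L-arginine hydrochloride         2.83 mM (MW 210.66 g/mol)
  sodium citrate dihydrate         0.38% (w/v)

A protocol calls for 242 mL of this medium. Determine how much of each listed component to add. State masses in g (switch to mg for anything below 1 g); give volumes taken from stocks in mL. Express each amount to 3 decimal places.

glucose 3.370 g; maltose monohydrate 1.596 g; magnesium sulfate 4.458 mL; sodium thiosulfate pentahydrate 231.229 mg; L-arginine hydrochloride 144.273 mg; sodium citrate dihydrate 919.600 mg

Working volume: 242 mL = 0.242 L.
glucose: 77.3 mmol/L × 180.16 g/mol × 0.242 L ÷ 1000 = 3.370 g
maltose monohydrate: 18.3 mmol/L × 360.3 g/mol × 0.242 L ÷ 1000 = 1.596 g
magnesium sulfate: dilute stock: 7.35 mM × 242 mL ÷ 399 mM = 4.458 mL
sodium thiosulfate pentahydrate: 3.85 mmol/L × 248.18 mg/mmol × 0.242 L = 231.229 mg
L-arginine hydrochloride: 2.83 mmol/L × 210.66 mg/mmol × 0.242 L = 144.273 mg
sodium citrate dihydrate: 0.38% w/v = 3.8 g/L → 3.8 × 0.242 L = 0.9196 g = 919.600 mg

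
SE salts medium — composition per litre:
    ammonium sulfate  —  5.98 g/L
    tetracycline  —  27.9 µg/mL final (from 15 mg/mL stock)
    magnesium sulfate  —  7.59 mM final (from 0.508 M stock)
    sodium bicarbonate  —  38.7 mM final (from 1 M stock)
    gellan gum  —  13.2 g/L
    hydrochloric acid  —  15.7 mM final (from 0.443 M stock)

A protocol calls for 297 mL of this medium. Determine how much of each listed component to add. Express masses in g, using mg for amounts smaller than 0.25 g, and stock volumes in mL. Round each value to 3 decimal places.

ammonium sulfate 1.776 g; tetracycline 0.552 mL; magnesium sulfate 4.437 mL; sodium bicarbonate 11.494 mL; gellan gum 3.920 g; hydrochloric acid 10.526 mL

Target volume = 297 mL = 0.297 L.
ammonium sulfate: 5.98 g/L × 0.297 L = 1.776 g
tetracycline: C1V1 = C2V2 → 27.9 µg/mL × 297 mL ÷ 15000 µg/mL = 0.552 mL
magnesium sulfate: V = C2·V2/C1 = 7.59 mM × 297 mL ÷ 508 mM = 4.437 mL
sodium bicarbonate: dilute stock: 38.7 mM × 297 mL ÷ 1000 mM = 11.494 mL
gellan gum: 13.2 g/L × 0.297 L = 3.920 g
hydrochloric acid: dilute stock: 15.7 mM × 297 mL ÷ 443 mM = 10.526 mL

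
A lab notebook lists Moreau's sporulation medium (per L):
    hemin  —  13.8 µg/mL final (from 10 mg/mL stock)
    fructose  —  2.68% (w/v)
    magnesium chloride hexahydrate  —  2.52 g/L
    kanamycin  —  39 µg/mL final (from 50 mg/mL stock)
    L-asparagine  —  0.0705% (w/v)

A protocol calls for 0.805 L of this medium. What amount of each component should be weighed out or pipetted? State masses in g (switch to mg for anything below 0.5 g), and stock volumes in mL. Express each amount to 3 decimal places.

Scale factor relative to 1 L: 0.805.
hemin: dilute stock: 13.8 µg/mL × 805 mL ÷ 10000 µg/mL = 1.111 mL
fructose: 2.68% w/v = 26.8 g/L → 26.8 × 0.805 L = 21.574 g
magnesium chloride hexahydrate: 2.52 g/L × 0.805 L = 2.029 g
kanamycin: C1V1 = C2V2 → 39 µg/mL × 805 mL ÷ 50000 µg/mL = 0.628 mL
L-asparagine: 0.0705 g per 100 mL × 805 mL ÷ 100 = 0.568 g

hemin 1.111 mL; fructose 21.574 g; magnesium chloride hexahydrate 2.029 g; kanamycin 0.628 mL; L-asparagine 0.568 g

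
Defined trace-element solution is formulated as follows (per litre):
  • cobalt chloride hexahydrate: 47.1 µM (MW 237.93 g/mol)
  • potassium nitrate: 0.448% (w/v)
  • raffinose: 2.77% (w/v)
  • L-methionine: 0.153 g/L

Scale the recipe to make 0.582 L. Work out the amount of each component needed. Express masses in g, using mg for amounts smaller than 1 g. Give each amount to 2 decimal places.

cobalt chloride hexahydrate 6.52 mg; potassium nitrate 2.61 g; raffinose 16.12 g; L-methionine 89.05 mg

Working volume: 0.582 L.
cobalt chloride hexahydrate: 47.1 µmol/L × 237.93 g/mol × 0.582 L ÷ 1000 = 6.52 mg
potassium nitrate: 0.448 g per 100 mL × 582 mL ÷ 100 = 2.61 g
raffinose: 2.77% w/v = 27.7 g/L → 27.7 × 0.582 L = 16.12 g
L-methionine: 0.153 g/L × 0.582 L = 0.089046 g = 89.05 mg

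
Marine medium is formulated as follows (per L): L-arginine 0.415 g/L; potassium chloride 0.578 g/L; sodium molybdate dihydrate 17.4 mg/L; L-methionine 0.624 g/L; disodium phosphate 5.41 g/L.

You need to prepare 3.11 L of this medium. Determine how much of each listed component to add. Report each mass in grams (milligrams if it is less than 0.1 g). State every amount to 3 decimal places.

L-arginine 1.291 g; potassium chloride 1.798 g; sodium molybdate dihydrate 54.114 mg; L-methionine 1.941 g; disodium phosphate 16.825 g

Working volume: 3.11 L.
L-arginine: 0.415 g/L × 3.11 L = 1.291 g
potassium chloride: 0.578 g/L × 3.11 L = 1.798 g
sodium molybdate dihydrate: 17.4 mg/L × 3.11 L = 54.114 mg
L-methionine: 0.624 g/L × 3.11 L = 1.941 g
disodium phosphate: 5.41 g/L × 3.11 L = 16.825 g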